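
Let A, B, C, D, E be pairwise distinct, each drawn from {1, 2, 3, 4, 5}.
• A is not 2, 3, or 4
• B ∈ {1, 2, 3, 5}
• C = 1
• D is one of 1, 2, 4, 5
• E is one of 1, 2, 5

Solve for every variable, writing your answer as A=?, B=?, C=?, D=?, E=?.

C's domain is down to {1}, so C = 1. Remove 1 from A, B, D, E.
A's domain is down to {5}, so A = 5. Eliminate 5 elsewhere: B, D, E.
That leaves E = 2. Strike 2 from B, D.
B's domain is down to {3}, so B = 3.
D has just one choice, so D = 4.

A=5, B=3, C=1, D=4, E=2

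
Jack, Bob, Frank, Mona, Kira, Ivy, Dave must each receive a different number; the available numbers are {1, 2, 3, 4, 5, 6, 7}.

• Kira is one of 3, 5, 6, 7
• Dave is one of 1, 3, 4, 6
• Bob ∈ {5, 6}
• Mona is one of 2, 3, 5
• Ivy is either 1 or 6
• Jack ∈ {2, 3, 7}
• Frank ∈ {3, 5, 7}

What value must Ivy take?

The 7 variables draw from only 7 values {1, 2, 3, 4, 5, 6, 7}, so each is used; only Dave can be 4, hence Dave = 4.
The 6 still-open variables together cover exactly {1, 2, 3, 5, 6, 7} — 6 values for 6 variables — and 1 appears only in Ivy's list, so Ivy = 1.

1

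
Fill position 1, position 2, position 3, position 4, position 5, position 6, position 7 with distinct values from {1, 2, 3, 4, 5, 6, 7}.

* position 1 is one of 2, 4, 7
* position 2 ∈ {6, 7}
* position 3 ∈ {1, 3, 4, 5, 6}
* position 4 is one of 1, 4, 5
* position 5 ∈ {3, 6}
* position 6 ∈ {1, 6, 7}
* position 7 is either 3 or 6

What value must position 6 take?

The 7 variables together cover exactly {1, 2, 3, 4, 5, 6, 7} — 7 values for 7 variables — and 2 appears only in position 1's list, so position 1 = 2.
position 5 and position 7 between them cover only {3, 6} — a naked pair. Remove those values from position 2, position 3, position 6.
position 2 must be 7 (only option left). Strike 7 from position 6.
So position 6 = 1.

1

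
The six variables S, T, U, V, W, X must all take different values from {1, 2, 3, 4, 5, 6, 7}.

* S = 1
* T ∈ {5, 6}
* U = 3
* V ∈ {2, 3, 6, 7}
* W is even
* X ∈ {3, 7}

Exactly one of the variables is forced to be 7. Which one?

X

S's domain is down to {1}, so S = 1.
U has just one choice, so U = 3. Remove 3 from V, X.
So 7 goes to X.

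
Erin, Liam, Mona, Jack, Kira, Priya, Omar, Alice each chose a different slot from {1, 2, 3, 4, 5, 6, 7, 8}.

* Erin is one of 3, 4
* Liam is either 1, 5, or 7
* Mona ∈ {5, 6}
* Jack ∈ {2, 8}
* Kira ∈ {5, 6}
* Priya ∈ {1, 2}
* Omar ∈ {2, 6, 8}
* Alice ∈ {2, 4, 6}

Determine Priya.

Among the 8 variables, 3 fits only Erin (and all 8 values in {1, 2, 3, 4, 5, 6, 7, 8} must be used), so Erin = 3.
The 7 still-open variables draw from only 7 values {1, 2, 4, 5, 6, 7, 8}, so each is used; only Alice can be 4, hence Alice = 4.
The 6 still-open variables draw from only 6 values {1, 2, 5, 6, 7, 8}, so each is used; only Liam can be 7, hence Liam = 7.
The 5 still-open variables together cover exactly {1, 2, 5, 6, 8} — 5 values for 5 variables — and 1 appears only in Priya's list, so Priya = 1.

1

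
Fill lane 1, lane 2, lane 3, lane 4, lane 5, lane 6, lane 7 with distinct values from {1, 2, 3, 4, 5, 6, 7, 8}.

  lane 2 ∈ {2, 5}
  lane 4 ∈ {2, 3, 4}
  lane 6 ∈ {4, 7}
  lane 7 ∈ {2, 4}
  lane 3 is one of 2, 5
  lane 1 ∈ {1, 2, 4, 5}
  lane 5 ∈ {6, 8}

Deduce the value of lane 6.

7

lane 2 and lane 3 between them cover only {2, 5} — a naked pair. Remove those values from lane 1, lane 4, lane 7.
That leaves lane 7 = 4. Eliminate 4 elsewhere: lane 1, lane 4, lane 6.
So lane 6 = 7.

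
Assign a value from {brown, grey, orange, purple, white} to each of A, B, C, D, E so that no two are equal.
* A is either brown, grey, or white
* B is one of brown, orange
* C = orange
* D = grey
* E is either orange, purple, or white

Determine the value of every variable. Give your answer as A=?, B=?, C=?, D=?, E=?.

C has just one choice, so C = orange. Strike orange from B, E.
D's domain is down to {grey}, so D = grey. So A can't be grey.
B's domain is down to {brown}, so B = brown. Eliminate brown elsewhere: A.
A's domain is down to {white}, so A = white. Remove white from E.
E's domain is down to {purple}, so E = purple.

A=white, B=brown, C=orange, D=grey, E=purple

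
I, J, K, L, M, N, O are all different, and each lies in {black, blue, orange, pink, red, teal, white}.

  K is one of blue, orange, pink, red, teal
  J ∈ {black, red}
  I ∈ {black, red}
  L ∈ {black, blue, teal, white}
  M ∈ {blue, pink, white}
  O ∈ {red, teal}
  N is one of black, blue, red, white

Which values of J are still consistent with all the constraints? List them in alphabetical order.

Among the 7 variables, orange fits only K (and all 7 values in {black, blue, orange, pink, red, teal, white} must be used), so K = orange.
Among the 6 still-open variables, pink fits only M (and all 6 values in {black, blue, pink, red, teal, white} must be used), so M = pink.
The 2 variables I and J are confined to {black, red}, which locks those values in; drop them from L, N, O.
O must be teal (only option left). Strike teal from L.
No further eliminations apply; J can still be any of black, red.

black, red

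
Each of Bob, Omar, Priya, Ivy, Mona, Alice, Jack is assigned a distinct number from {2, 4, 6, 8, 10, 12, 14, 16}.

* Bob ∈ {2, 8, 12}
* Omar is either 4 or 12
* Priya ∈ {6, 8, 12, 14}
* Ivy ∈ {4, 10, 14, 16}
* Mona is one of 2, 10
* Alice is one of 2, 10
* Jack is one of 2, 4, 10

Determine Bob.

8

Mona and Alice share exactly the 2 values {2, 10}; by pigeonhole those values go to them, so strike 2, 10 from Bob, Ivy, Jack.
That leaves Jack = 4. Remove 4 from Omar, Ivy.
Omar must be 12 (only option left). So Bob, Priya can't be 12.
So Bob = 8.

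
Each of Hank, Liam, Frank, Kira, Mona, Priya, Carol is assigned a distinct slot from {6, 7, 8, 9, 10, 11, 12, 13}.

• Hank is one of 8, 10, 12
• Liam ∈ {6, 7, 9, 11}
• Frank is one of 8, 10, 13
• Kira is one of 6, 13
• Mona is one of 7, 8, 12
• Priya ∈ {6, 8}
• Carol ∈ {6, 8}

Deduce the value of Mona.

The 2 variables Priya and Carol are confined to {6, 8}, which locks those values in; drop them from Hank, Liam, Frank, Kira, Mona.
Kira must be 13 (only option left). Remove 13 from Frank.
Frank has just one choice, so Frank = 10. Eliminate 10 elsewhere: Hank.
Hank's domain is down to {12}, so Hank = 12. Eliminate 12 elsewhere: Mona.
So Mona = 7.

7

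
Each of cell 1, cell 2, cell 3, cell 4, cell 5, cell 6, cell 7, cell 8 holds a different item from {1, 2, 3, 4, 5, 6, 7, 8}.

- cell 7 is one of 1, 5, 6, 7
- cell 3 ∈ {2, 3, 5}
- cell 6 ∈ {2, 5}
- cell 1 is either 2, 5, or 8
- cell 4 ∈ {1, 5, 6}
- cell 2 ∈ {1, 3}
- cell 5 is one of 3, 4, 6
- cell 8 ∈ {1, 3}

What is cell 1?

8

The 8 variables together cover exactly {1, 2, 3, 4, 5, 6, 7, 8} — 8 values for 8 variables — and 4 appears only in cell 5's list, so cell 5 = 4.
The 7 still-open variables draw from only 7 values {1, 2, 3, 5, 6, 7, 8}, so each is used; only cell 7 can be 7, hence cell 7 = 7.
The 6 still-open variables together cover exactly {1, 2, 3, 5, 6, 8} — 6 values for 6 variables — and 6 appears only in cell 4's list, so cell 4 = 6.
Among the 5 still-open variables, 8 fits only cell 1 (and all 5 values in {1, 2, 3, 5, 8} must be used), so cell 1 = 8.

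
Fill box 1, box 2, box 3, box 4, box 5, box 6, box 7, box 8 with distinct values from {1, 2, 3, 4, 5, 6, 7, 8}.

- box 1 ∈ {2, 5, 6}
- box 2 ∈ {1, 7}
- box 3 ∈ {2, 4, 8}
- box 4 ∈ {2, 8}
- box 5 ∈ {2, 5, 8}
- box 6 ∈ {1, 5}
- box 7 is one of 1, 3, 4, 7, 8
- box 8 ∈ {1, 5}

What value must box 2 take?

Among the 8 variables, 3 fits only box 7 (and all 8 values in {1, 2, 3, 4, 5, 6, 7, 8} must be used), so box 7 = 3.
Among the 7 still-open variables, 4 fits only box 3 (and all 7 values in {1, 2, 4, 5, 6, 7, 8} must be used), so box 3 = 4.
Among the 6 still-open variables, 6 fits only box 1 (and all 6 values in {1, 2, 5, 6, 7, 8} must be used), so box 1 = 6.
The 5 still-open variables draw from only 5 values {1, 2, 5, 7, 8}, so each is used; only box 2 can be 7, hence box 2 = 7.

7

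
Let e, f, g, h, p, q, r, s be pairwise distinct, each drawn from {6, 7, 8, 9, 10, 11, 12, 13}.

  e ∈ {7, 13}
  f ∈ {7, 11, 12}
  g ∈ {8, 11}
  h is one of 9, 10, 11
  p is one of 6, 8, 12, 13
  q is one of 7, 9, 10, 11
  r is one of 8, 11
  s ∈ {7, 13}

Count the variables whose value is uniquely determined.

The 8 variables together cover exactly {6, 7, 8, 9, 10, 11, 12, 13} — 8 values for 8 variables — and 6 appears only in p's list, so p = 6.
The 7 still-open variables draw from only 7 values {7, 8, 9, 10, 11, 12, 13}, so each is used; only f can be 12, hence f = 12.
e and s between them cover only {7, 13} — a naked pair. Remove those values from q.
The 2 variables g and r are confined to {8, 11}, which locks those values in; drop them from h, q.
Determined: f=12, p=6. The other variables each still have more than one consistent value. That makes 2.

2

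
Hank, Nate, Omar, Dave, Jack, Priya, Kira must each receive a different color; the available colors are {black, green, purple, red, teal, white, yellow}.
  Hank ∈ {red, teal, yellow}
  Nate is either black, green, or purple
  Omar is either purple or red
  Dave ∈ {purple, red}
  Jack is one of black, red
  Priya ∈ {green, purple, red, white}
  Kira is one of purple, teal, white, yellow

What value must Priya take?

white

Omar and Dave share exactly the 2 values {purple, red}; by pigeonhole those values go to them, so strike purple, red from Hank, Nate, Jack, Priya, Kira.
Jack's domain is down to {black}, so Jack = black. So Nate can't be black.
That leaves Nate = green. Eliminate green elsewhere: Priya.
So Priya = white.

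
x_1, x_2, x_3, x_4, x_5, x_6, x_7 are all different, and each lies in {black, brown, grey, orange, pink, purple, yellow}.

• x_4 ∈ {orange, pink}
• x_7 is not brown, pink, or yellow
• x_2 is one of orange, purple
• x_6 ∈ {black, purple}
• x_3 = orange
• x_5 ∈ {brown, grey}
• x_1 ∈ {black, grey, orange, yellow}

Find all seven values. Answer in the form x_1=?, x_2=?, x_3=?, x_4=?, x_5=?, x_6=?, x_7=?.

x_3 must be orange (only option left). Strike orange from x_1, x_2, x_4, x_7.
x_4 has just one choice, so x_4 = pink.
That leaves x_2 = purple. Remove purple from x_6, x_7.
x_6 must be black (only option left). Eliminate black elsewhere: x_1, x_7.
x_7 must be grey (only option left). So x_1, x_5 can't be grey.
x_1 must be yellow (only option left).
x_5's domain is down to {brown}, so x_5 = brown.

x_1=yellow, x_2=purple, x_3=orange, x_4=pink, x_5=brown, x_6=black, x_7=grey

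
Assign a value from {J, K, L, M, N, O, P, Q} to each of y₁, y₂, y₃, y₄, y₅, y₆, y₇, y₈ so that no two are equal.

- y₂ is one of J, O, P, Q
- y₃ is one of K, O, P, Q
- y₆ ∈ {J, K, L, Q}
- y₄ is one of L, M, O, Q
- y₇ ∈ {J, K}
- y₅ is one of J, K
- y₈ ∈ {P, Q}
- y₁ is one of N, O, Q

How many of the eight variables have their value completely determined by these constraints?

3

The 8 variables draw from only 8 values {J, K, L, M, N, O, P, Q}, so each is used; only y₄ can be M, hence y₄ = M.
The 7 still-open variables draw from only 7 values {J, K, L, N, O, P, Q}, so each is used; only y₆ can be L, hence y₆ = L.
Among the 6 still-open variables, N fits only y₁ (and all 6 values in {J, K, N, O, P, Q} must be used), so y₁ = N.
y₅ and y₇ between them cover only {J, K} — a naked pair. Remove those values from y₂, y₃.
Determined: y₁=N, y₄=M, y₆=L. The other variables each still have more than one consistent value. That makes 3.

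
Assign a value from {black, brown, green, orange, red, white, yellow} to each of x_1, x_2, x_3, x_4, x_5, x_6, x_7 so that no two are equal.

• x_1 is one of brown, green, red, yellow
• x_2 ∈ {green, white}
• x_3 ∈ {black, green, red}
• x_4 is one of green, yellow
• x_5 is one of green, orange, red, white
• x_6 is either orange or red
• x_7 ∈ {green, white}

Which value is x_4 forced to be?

Among the 7 variables, black fits only x_3 (and all 7 values in {black, brown, green, orange, red, white, yellow} must be used), so x_3 = black.
The 6 still-open variables together cover exactly {brown, green, orange, red, white, yellow} — 6 values for 6 variables — and brown appears only in x_1's list, so x_1 = brown.
The 5 still-open variables draw from only 5 values {green, orange, red, white, yellow}, so each is used; only x_4 can be yellow, hence x_4 = yellow.

yellow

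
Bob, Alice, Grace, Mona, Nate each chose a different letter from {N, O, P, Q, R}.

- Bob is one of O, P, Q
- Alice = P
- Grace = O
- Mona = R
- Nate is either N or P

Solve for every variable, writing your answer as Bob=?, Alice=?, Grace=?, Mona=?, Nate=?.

Bob=Q, Alice=P, Grace=O, Mona=R, Nate=N

Alice has just one choice, so Alice = P. Remove P from Bob, Nate.
Grace's domain is down to {O}, so Grace = O. Strike O from Bob.
Mona has just one choice, so Mona = R.
Nate's domain is down to {N}, so Nate = N.
Bob must be Q (only option left).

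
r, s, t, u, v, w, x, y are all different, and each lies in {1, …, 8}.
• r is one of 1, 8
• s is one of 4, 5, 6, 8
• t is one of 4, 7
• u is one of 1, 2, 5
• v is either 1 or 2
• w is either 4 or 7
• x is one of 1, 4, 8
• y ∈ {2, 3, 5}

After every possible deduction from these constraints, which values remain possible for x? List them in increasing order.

The 8 variables draw from only 8 values {1, 2, 3, 4, 5, 6, 7, 8}, so each is used; only y can be 3, hence y = 3.
Among the 7 still-open variables, 6 fits only s (and all 7 values in {1, 2, 4, 5, 6, 7, 8} must be used), so s = 6.
Among the 6 still-open variables, 5 fits only u (and all 6 values in {1, 2, 4, 5, 7, 8} must be used), so u = 5.
Among the 5 still-open variables, 2 fits only v (and all 5 values in {1, 2, 4, 7, 8} must be used), so v = 2.
The 2 variables t and w are confined to {4, 7}, which locks those values in; drop them from x.
No further eliminations apply; x can still be any of 1, 8.

1, 8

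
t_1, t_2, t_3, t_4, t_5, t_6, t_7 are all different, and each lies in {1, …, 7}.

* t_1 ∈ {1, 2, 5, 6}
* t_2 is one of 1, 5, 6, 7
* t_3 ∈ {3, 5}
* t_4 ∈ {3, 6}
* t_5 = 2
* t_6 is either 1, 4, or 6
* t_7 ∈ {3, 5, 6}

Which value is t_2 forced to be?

7

t_5's domain is down to {2}, so t_5 = 2. Eliminate 2 elsewhere: t_1.
Among the 6 still-open variables, 4 fits only t_6 (and all 6 values in {1, 3, 4, 5, 6, 7} must be used), so t_6 = 4.
Among the 5 still-open variables, 7 fits only t_2 (and all 5 values in {1, 3, 5, 6, 7} must be used), so t_2 = 7.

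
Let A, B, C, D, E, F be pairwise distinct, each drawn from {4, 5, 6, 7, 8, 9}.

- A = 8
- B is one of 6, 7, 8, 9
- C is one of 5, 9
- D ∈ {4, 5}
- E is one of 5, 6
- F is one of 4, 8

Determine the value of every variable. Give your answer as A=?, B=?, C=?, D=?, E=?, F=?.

A's domain is down to {8}, so A = 8. Remove 8 from B, F.
F must be 4 (only option left). So D can't be 4.
D's domain is down to {5}, so D = 5. So C, E can't be 5.
That leaves E = 6. So B can't be 6.
C must be 9 (only option left). So B can't be 9.
B must be 7 (only option left).

A=8, B=7, C=9, D=5, E=6, F=4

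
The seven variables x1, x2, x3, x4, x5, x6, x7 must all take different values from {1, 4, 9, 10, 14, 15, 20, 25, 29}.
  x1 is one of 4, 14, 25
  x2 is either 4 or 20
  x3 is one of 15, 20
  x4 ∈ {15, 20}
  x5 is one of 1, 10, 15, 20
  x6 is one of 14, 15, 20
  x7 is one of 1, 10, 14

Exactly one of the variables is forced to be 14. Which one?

x6

The 7 variables draw from only 7 values {1, 4, 10, 14, 15, 20, 25}, so each is used; only x1 can be 25, hence x1 = 25.
Among the 6 still-open variables, 4 fits only x2 (and all 6 values in {1, 4, 10, 14, 15, 20} must be used), so x2 = 4.
The 2 variables x3 and x4 are confined to {15, 20}, which locks those values in; drop them from x5, x6.
So 14 goes to x6.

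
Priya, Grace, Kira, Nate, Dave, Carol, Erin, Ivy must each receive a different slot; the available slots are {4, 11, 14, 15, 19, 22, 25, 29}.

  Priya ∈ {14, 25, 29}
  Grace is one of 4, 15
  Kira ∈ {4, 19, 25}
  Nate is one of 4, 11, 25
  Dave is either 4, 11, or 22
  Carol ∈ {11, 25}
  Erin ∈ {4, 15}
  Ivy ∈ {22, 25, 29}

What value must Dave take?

The 8 variables together cover exactly {4, 11, 14, 15, 19, 22, 25, 29} — 8 values for 8 variables — and 14 appears only in Priya's list, so Priya = 14.
Among the 7 still-open variables, 19 fits only Kira (and all 7 values in {4, 11, 15, 19, 22, 25, 29} must be used), so Kira = 19.
The 6 still-open variables draw from only 6 values {4, 11, 15, 22, 25, 29}, so each is used; only Ivy can be 29, hence Ivy = 29.
The 5 still-open variables together cover exactly {4, 11, 15, 22, 25} — 5 values for 5 variables — and 22 appears only in Dave's list, so Dave = 22.

22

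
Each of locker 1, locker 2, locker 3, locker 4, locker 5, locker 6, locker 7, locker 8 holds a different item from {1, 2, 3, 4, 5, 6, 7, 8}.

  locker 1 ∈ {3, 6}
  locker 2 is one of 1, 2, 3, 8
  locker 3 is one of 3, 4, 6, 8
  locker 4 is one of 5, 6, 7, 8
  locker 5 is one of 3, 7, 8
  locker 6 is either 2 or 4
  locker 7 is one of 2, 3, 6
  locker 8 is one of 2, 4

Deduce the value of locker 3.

8

Among the 8 variables, 1 fits only locker 2 (and all 8 values in {1, 2, 3, 4, 5, 6, 7, 8} must be used), so locker 2 = 1.
The 7 still-open variables draw from only 7 values {2, 3, 4, 5, 6, 7, 8}, so each is used; only locker 4 can be 5, hence locker 4 = 5.
The 6 still-open variables draw from only 6 values {2, 3, 4, 6, 7, 8}, so each is used; only locker 5 can be 7, hence locker 5 = 7.
The 5 still-open variables together cover exactly {2, 3, 4, 6, 8} — 5 values for 5 variables — and 8 appears only in locker 3's list, so locker 3 = 8.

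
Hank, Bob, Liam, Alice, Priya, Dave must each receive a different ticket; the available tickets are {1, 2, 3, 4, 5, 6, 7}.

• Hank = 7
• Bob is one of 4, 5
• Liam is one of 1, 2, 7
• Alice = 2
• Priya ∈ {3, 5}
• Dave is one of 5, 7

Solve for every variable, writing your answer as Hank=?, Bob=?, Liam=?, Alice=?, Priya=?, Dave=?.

Hank=7, Bob=4, Liam=1, Alice=2, Priya=3, Dave=5

Hank's domain is down to {7}, so Hank = 7. Strike 7 from Liam, Dave.
Alice must be 2 (only option left). Eliminate 2 elsewhere: Liam.
Dave has just one choice, so Dave = 5. Strike 5 from Bob, Priya.
Bob must be 4 (only option left).
Liam's domain is down to {1}, so Liam = 1.
Priya's domain is down to {3}, so Priya = 3.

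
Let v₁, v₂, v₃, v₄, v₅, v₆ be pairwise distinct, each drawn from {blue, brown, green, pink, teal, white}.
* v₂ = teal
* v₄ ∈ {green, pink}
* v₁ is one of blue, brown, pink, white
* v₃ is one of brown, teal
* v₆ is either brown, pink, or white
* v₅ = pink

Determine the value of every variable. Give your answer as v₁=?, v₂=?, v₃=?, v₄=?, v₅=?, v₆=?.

v₂ must be teal (only option left). Remove teal from v₃.
v₃ has just one choice, so v₃ = brown. Eliminate brown elsewhere: v₁, v₆.
That leaves v₅ = pink. Strike pink from v₁, v₄, v₆.
v₆ must be white (only option left). Strike white from v₁.
v₁ has just one choice, so v₁ = blue.
v₄ must be green (only option left).

v₁=blue, v₂=teal, v₃=brown, v₄=green, v₅=pink, v₆=white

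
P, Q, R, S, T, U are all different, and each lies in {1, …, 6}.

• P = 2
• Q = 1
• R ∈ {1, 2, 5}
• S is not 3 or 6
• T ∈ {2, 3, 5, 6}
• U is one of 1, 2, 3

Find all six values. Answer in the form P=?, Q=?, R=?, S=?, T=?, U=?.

P=2, Q=1, R=5, S=4, T=6, U=3

P has just one choice, so P = 2. Strike 2 from R, S, T, U.
Q must be 1 (only option left). Remove 1 from R, S, U.
R must be 5 (only option left). Remove 5 from S, T.
S must be 4 (only option left).
U has just one choice, so U = 3. Strike 3 from T.
T's domain is down to {6}, so T = 6.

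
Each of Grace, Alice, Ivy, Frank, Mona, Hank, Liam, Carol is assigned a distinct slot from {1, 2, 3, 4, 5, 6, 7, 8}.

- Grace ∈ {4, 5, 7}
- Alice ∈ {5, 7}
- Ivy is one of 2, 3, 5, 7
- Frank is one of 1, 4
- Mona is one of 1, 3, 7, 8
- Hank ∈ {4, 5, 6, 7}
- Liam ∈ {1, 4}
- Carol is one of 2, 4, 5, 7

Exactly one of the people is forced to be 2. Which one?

Carol

Among the 8 variables, 6 fits only Hank (and all 8 values in {1, 2, 3, 4, 5, 6, 7, 8} must be used), so Hank = 6.
The 7 still-open variables together cover exactly {1, 2, 3, 4, 5, 7, 8} — 7 values for 7 variables — and 8 appears only in Mona's list, so Mona = 8.
Among the 6 still-open variables, 3 fits only Ivy (and all 6 values in {1, 2, 3, 4, 5, 7} must be used), so Ivy = 3.
Among the 5 still-open variables, 2 fits only Carol (and all 5 values in {1, 2, 4, 5, 7} must be used), so Carol = 2.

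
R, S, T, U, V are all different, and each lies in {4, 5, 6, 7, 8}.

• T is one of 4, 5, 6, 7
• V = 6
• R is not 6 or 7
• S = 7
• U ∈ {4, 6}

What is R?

S must be 7 (only option left). So T can't be 7.
V's domain is down to {6}, so V = 6. Eliminate 6 elsewhere: T, U.
U has just one choice, so U = 4. Strike 4 from R, T.
That leaves T = 5. Remove 5 from R.
So R = 8.

8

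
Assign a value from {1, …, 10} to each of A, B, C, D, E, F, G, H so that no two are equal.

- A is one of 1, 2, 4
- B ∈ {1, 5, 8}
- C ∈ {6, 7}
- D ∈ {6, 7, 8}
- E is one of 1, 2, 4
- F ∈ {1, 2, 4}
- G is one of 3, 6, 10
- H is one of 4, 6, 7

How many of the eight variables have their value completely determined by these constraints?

2

The 3 variables A, E, F are confined to {1, 2, 4}, which locks those values in; drop them from B, H.
The 2 variables C and H are confined to {6, 7}, which locks those values in; drop them from D, G.
That leaves D = 8. Remove 8 from B.
B's domain is down to {5}, so B = 5.
Determined: B=5, D=8. The other variables each still have more than one consistent value. That makes 2.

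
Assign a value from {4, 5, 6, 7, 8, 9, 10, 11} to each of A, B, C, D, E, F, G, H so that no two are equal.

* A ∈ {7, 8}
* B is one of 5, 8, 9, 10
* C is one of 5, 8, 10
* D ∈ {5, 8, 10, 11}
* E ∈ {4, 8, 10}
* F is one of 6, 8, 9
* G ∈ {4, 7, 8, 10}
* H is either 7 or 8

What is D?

Among the 8 variables, 6 fits only F (and all 8 values in {4, 5, 6, 7, 8, 9, 10, 11} must be used), so F = 6.
The 7 still-open variables draw from only 7 values {4, 5, 7, 8, 9, 10, 11}, so each is used; only B can be 9, hence B = 9.
The 6 still-open variables draw from only 6 values {4, 5, 7, 8, 10, 11}, so each is used; only D can be 11, hence D = 11.

11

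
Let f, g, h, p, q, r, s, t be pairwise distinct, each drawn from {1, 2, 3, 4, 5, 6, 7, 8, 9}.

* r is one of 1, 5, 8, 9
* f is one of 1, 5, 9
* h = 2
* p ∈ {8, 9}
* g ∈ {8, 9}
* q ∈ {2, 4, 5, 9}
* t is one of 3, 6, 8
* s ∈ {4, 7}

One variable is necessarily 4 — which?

q

h has just one choice, so h = 2. Eliminate 2 elsewhere: q.
The 2 variables g and p are confined to {8, 9}, which locks those values in; drop them from f, q, r, t.
f and r between them cover only {1, 5} — a naked pair. Remove those values from q.
So 4 goes to q.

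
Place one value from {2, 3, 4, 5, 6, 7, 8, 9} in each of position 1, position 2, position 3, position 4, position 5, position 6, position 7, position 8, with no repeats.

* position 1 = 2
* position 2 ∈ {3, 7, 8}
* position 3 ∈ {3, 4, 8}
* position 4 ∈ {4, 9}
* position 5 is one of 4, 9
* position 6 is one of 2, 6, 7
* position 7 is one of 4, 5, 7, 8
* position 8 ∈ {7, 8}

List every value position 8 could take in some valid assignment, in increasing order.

7, 8

position 1 must be 2 (only option left). Strike 2 from position 6.
The 7 still-open variables draw from only 7 values {3, 4, 5, 6, 7, 8, 9}, so each is used; only position 7 can be 5, hence position 7 = 5.
Among the 6 still-open variables, 6 fits only position 6 (and all 6 values in {3, 4, 6, 7, 8, 9} must be used), so position 6 = 6.
The 2 variables position 4 and position 5 are confined to {4, 9}, which locks those values in; drop them from position 3.
No further eliminations apply; position 8 can still be any of 7, 8.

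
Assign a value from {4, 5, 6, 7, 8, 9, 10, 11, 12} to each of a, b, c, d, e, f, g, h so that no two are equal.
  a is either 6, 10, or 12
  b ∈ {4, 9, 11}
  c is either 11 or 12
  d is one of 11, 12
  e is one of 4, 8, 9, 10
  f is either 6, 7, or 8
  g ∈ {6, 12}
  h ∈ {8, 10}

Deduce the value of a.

The 8 variables together cover exactly {4, 6, 7, 8, 9, 10, 11, 12} — 8 values for 8 variables — and 7 appears only in f's list, so f = 7.
The 2 variables c and d are confined to {11, 12}, which locks those values in; drop them from a, b, g.
g's domain is down to {6}, so g = 6. Eliminate 6 elsewhere: a.
So a = 10.

10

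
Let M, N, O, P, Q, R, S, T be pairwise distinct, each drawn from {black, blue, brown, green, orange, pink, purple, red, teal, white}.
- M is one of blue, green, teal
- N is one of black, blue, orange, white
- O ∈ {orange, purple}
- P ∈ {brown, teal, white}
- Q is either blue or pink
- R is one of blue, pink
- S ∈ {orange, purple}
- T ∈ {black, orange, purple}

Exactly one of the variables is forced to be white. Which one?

The 2 variables O and S are confined to {orange, purple}, which locks those values in; drop them from N, T.
T has just one choice, so T = black. Remove black from N.
Q and R between them cover only {blue, pink} — a naked pair. Remove those values from M, N.
So white goes to N.

N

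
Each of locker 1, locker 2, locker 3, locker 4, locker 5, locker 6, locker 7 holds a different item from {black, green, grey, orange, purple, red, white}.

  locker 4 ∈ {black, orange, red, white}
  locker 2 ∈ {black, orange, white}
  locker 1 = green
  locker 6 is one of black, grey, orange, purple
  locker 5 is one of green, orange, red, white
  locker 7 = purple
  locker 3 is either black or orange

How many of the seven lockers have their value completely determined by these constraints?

3

locker 1 must be green (only option left). So locker 5 can't be green.
locker 7 must be purple (only option left). Eliminate purple elsewhere: locker 6.
Among the 5 still-open variables, grey fits only locker 6 (and all 5 values in {black, grey, orange, red, white} must be used), so locker 6 = grey.
Determined: locker 1=green, locker 6=grey, locker 7=purple. The other lockers each still have more than one consistent value. That makes 3.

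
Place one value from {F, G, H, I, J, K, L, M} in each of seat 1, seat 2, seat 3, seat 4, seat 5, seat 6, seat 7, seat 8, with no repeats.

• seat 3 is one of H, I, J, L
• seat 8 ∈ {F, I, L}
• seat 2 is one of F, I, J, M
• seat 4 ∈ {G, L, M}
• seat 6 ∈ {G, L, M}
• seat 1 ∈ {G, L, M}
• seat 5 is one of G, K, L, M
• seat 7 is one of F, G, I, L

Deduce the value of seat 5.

K

The 8 variables together cover exactly {F, G, H, I, J, K, L, M} — 8 values for 8 variables — and H appears only in seat 3's list, so seat 3 = H.
Among the 7 still-open variables, J fits only seat 2 (and all 7 values in {F, G, I, J, K, L, M} must be used), so seat 2 = J.
The 6 still-open variables draw from only 6 values {F, G, I, K, L, M}, so each is used; only seat 5 can be K, hence seat 5 = K.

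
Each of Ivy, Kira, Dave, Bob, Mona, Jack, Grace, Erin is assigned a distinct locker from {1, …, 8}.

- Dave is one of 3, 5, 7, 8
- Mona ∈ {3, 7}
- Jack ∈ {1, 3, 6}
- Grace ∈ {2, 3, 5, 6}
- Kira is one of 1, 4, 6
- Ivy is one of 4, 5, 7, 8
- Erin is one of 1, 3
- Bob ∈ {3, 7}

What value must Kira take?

4

The 8 variables together cover exactly {1, 2, 3, 4, 5, 6, 7, 8} — 8 values for 8 variables — and 2 appears only in Grace's list, so Grace = 2.
Bob and Mona between them cover only {3, 7} — a naked pair. Remove those values from Ivy, Dave, Jack, Erin.
Erin must be 1 (only option left). Remove 1 from Kira, Jack.
Jack has just one choice, so Jack = 6. Eliminate 6 elsewhere: Kira.
So Kira = 4.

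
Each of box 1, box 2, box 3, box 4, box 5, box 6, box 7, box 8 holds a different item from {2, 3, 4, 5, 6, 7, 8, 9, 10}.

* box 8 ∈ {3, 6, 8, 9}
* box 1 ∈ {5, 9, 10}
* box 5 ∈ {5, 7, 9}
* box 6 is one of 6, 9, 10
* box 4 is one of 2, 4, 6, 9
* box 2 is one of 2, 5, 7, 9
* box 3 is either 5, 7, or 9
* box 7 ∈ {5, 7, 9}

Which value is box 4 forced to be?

box 3, box 5, box 7 share exactly the 3 values {5, 7, 9}; by pigeonhole those values go to them, so strike 5, 7, 9 from box 1, box 2, box 4, box 6, box 8.
That leaves box 1 = 10. Remove 10 from box 6.
That leaves box 2 = 2. Eliminate 2 elsewhere: box 4.
box 6 has just one choice, so box 6 = 6. Eliminate 6 elsewhere: box 4, box 8.
So box 4 = 4.

4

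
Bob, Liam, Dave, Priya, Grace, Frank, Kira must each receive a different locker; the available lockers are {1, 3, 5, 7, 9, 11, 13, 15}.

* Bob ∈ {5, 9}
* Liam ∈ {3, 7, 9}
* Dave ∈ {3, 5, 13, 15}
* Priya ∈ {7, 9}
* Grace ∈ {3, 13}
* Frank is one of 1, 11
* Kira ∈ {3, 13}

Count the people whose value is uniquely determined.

The 2 variables Grace and Kira are confined to {3, 13}, which locks those values in; drop them from Liam, Dave.
Liam and Priya share exactly the 2 values {7, 9}; by pigeonhole those values go to them, so strike 7, 9 from Bob.
That leaves Bob = 5. Eliminate 5 elsewhere: Dave.
Dave has just one choice, so Dave = 15.
Determined: Bob=5, Dave=15. The other people each still have more than one consistent value. That makes 2.

2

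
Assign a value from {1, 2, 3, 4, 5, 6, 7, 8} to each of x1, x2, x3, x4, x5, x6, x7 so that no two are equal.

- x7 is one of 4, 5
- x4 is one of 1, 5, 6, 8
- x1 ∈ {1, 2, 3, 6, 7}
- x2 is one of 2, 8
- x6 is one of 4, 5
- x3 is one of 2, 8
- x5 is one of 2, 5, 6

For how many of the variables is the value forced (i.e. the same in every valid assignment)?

2

x2 and x3 between them cover only {2, 8} — a naked pair. Remove those values from x1, x4, x5.
x6 and x7 between them cover only {4, 5} — a naked pair. Remove those values from x4, x5.
x5 has just one choice, so x5 = 6. So x1, x4 can't be 6.
That leaves x4 = 1. So x1 can't be 1.
Determined: x4=1, x5=6. The other variables each still have more than one consistent value. That makes 2.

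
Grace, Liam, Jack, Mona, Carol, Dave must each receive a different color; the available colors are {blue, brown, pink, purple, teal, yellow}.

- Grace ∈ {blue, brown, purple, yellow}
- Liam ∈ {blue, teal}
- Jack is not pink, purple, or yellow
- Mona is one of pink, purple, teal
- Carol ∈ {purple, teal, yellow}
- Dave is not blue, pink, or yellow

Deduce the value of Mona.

pink

The 6 variables together cover exactly {blue, brown, pink, purple, teal, yellow} — 6 values for 6 variables — and pink appears only in Mona's list, so Mona = pink.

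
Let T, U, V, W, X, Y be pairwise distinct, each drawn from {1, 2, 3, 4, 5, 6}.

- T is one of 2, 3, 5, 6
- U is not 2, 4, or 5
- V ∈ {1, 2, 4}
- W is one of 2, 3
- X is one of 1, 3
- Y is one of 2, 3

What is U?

6

Among the 6 variables, 4 fits only V (and all 6 values in {1, 2, 3, 4, 5, 6} must be used), so V = 4.
The 5 still-open variables together cover exactly {1, 2, 3, 5, 6} — 5 values for 5 variables — and 5 appears only in T's list, so T = 5.
The 4 still-open variables draw from only 4 values {1, 2, 3, 6}, so each is used; only U can be 6, hence U = 6.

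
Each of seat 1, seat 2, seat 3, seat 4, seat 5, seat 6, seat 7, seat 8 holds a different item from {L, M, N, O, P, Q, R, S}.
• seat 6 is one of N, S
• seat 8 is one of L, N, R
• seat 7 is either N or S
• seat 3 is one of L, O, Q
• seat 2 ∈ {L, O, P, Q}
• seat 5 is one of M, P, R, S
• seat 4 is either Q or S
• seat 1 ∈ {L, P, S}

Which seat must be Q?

seat 4

The 8 variables together cover exactly {L, M, N, O, P, Q, R, S} — 8 values for 8 variables — and M appears only in seat 5's list, so seat 5 = M.
The 7 still-open variables together cover exactly {L, N, O, P, Q, R, S} — 7 values for 7 variables — and R appears only in seat 8's list, so seat 8 = R.
seat 6 and seat 7 share exactly the 2 values {N, S}; by pigeonhole those values go to them, so strike N, S from seat 1, seat 4.
So Q goes to seat 4.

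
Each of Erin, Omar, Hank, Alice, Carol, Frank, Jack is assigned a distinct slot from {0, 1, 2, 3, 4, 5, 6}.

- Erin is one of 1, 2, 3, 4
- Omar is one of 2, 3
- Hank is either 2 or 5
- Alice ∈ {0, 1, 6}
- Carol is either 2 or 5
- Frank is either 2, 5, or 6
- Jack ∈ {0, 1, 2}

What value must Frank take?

The 7 variables together cover exactly {0, 1, 2, 3, 4, 5, 6} — 7 values for 7 variables — and 4 appears only in Erin's list, so Erin = 4.
The 6 still-open variables together cover exactly {0, 1, 2, 3, 5, 6} — 6 values for 6 variables — and 3 appears only in Omar's list, so Omar = 3.
Hank and Carol share exactly the 2 values {2, 5}; by pigeonhole those values go to them, so strike 2, 5 from Frank, Jack.
So Frank = 6.

6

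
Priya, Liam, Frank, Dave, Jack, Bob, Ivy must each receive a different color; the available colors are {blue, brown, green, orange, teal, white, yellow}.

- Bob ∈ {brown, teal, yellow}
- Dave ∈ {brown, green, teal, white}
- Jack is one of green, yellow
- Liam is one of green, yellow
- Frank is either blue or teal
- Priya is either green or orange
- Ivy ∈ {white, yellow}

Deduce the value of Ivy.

white

Among the 7 variables, blue fits only Frank (and all 7 values in {blue, brown, green, orange, teal, white, yellow} must be used), so Frank = blue.
The 6 still-open variables together cover exactly {brown, green, orange, teal, white, yellow} — 6 values for 6 variables — and orange appears only in Priya's list, so Priya = orange.
Liam and Jack share exactly the 2 values {green, yellow}; by pigeonhole those values go to them, so strike green, yellow from Dave, Bob, Ivy.
So Ivy = white.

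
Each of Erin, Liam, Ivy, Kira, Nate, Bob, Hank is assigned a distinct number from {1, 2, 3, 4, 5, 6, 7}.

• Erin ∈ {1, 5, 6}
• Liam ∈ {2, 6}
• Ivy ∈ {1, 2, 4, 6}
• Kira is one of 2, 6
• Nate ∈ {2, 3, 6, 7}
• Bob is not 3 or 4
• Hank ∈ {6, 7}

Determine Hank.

Among the 7 variables, 3 fits only Nate (and all 7 values in {1, 2, 3, 4, 5, 6, 7} must be used), so Nate = 3.
The 6 still-open variables together cover exactly {1, 2, 4, 5, 6, 7} — 6 values for 6 variables — and 4 appears only in Ivy's list, so Ivy = 4.
The 2 variables Liam and Kira are confined to {2, 6}, which locks those values in; drop them from Erin, Bob, Hank.
So Hank = 7.

7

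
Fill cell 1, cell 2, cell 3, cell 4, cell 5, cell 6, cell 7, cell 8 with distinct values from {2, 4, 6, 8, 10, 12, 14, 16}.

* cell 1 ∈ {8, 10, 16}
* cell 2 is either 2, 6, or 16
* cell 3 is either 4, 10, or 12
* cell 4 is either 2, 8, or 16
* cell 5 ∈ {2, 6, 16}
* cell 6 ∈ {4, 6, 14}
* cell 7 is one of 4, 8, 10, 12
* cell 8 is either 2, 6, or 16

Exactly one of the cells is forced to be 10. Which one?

The 8 variables draw from only 8 values {2, 4, 6, 8, 10, 12, 14, 16}, so each is used; only cell 6 can be 14, hence cell 6 = 14.
The 3 variables cell 2, cell 5, cell 8 are confined to {2, 6, 16}, which locks those values in; drop them from cell 1, cell 4.
cell 4 has just one choice, so cell 4 = 8. Eliminate 8 elsewhere: cell 1, cell 7.
So 10 goes to cell 1.

cell 1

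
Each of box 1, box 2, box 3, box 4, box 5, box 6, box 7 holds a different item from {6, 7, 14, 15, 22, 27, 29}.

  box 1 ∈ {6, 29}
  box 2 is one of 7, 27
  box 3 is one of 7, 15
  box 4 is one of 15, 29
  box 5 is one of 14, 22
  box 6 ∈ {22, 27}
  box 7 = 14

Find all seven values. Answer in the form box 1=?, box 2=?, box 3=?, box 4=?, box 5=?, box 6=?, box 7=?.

box 7 has just one choice, so box 7 = 14. So box 5 can't be 14.
box 5's domain is down to {22}, so box 5 = 22. Strike 22 from box 6.
box 6's domain is down to {27}, so box 6 = 27. So box 2 can't be 27.
That leaves box 2 = 7. So box 3 can't be 7.
That leaves box 3 = 15. Remove 15 from box 4.
box 4 must be 29 (only option left). Strike 29 from box 1.
box 1 has just one choice, so box 1 = 6.

box 1=6, box 2=7, box 3=15, box 4=29, box 5=22, box 6=27, box 7=14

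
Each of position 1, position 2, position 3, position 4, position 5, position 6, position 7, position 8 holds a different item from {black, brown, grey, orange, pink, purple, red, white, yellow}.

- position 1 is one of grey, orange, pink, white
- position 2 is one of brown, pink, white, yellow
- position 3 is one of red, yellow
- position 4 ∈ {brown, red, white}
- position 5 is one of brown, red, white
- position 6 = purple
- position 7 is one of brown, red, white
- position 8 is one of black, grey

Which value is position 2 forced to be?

position 6 must be purple (only option left).
position 4, position 5, position 7 between them cover only {brown, red, white} — a naked triple. Remove those values from position 1, position 2, position 3.
position 3 must be yellow (only option left). Strike yellow from position 2.
So position 2 = pink.

pink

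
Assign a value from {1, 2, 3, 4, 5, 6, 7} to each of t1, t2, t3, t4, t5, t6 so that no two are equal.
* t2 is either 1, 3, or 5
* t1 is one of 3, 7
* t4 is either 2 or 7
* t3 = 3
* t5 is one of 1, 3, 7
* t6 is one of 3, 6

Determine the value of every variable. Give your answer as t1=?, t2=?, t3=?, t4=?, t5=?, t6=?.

t3's domain is down to {3}, so t3 = 3. Strike 3 from t1, t2, t5, t6.
t6 has just one choice, so t6 = 6.
t1's domain is down to {7}, so t1 = 7. So t4, t5 can't be 7.
t4 has just one choice, so t4 = 2.
That leaves t5 = 1. Strike 1 from t2.
t2 must be 5 (only option left).

t1=7, t2=5, t3=3, t4=2, t5=1, t6=6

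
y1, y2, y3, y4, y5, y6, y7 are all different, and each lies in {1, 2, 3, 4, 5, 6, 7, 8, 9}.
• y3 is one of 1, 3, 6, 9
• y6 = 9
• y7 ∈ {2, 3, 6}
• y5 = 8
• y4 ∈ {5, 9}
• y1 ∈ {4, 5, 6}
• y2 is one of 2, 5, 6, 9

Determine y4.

y5's domain is down to {8}, so y5 = 8.
y6 has just one choice, so y6 = 9. Remove 9 from y2, y3, y4.
So y4 = 5.

5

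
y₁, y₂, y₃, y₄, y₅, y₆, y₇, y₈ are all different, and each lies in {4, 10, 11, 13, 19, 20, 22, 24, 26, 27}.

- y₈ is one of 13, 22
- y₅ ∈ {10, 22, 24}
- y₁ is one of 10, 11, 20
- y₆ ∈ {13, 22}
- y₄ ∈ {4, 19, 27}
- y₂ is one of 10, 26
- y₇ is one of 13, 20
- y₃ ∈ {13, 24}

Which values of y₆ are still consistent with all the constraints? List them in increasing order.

13, 22

y₆ and y₈ share exactly the 2 values {13, 22}; by pigeonhole those values go to them, so strike 13, 22 from y₃, y₅, y₇.
That leaves y₃ = 24. Strike 24 from y₅.
That leaves y₅ = 10. Remove 10 from y₁, y₂.
That leaves y₇ = 20. Remove 20 from y₁.
y₁'s domain is down to {11}, so y₁ = 11.
That leaves y₂ = 26.
No further eliminations apply; y₆ can still be any of 13, 22.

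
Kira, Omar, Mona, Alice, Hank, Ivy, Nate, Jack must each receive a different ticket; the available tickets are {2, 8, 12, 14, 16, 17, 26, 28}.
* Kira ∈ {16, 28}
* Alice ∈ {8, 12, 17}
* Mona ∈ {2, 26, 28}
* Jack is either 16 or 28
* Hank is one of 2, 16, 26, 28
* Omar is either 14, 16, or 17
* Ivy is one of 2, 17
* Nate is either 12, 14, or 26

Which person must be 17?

Ivy

The 8 variables together cover exactly {2, 8, 12, 14, 16, 17, 26, 28} — 8 values for 8 variables — and 8 appears only in Alice's list, so Alice = 8.
The 7 still-open variables draw from only 7 values {2, 12, 14, 16, 17, 26, 28}, so each is used; only Nate can be 12, hence Nate = 12.
The 6 still-open variables together cover exactly {2, 14, 16, 17, 26, 28} — 6 values for 6 variables — and 14 appears only in Omar's list, so Omar = 14.
The 5 still-open variables draw from only 5 values {2, 16, 17, 26, 28}, so each is used; only Ivy can be 17, hence Ivy = 17.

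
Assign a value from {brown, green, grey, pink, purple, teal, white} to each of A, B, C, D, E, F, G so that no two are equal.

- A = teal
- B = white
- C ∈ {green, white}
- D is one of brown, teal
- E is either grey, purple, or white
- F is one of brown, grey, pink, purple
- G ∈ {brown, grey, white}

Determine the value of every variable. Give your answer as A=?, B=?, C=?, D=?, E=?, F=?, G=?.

A has just one choice, so A = teal. Remove teal from D.
B's domain is down to {white}, so B = white. Remove white from C, E, G.
C must be green (only option left).
That leaves D = brown. Remove brown from F, G.
That leaves G = grey. So E, F can't be grey.
E must be purple (only option left). Remove purple from F.
F must be pink (only option left).

A=teal, B=white, C=green, D=brown, E=purple, F=pink, G=grey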